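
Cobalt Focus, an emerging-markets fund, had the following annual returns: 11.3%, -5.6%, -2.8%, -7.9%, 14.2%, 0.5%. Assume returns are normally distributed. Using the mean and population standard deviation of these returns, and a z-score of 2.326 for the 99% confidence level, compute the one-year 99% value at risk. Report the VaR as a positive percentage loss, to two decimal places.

μ = (11.3 − 5.6 − 2.8 − 7.9 + 14.2 + 0.5) / 6 = 9.70 / 6 = 1.6167%
Population std dev = √[415.5083 / 6] = 8.3217%
VaR = −(μ − z·σ) = −(1.6167 − 2.326 × 8.3217) = −(-17.7396) = 17.7396%

17.74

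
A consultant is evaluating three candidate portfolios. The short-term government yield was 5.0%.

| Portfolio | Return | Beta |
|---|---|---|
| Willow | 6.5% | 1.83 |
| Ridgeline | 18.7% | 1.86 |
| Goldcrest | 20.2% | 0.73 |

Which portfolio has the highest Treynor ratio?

Willow: Treynor = (6.5% − 5.0%) / 1.83 = 0.820
Ridgeline: Treynor = (18.7% − 5.0%) / 1.86 = 7.366
Goldcrest: Treynor = (20.2% − 5.0%) / 0.73 = 20.822
Highest: Goldcrest (20.822).

Goldcrest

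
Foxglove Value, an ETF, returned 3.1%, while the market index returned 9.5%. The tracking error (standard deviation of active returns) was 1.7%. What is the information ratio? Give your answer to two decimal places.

-3.76

IR = (Rp − Rb) / TE = (3.1% − 9.5%) / 1.7% = -6.40% / 1.7% = -3.7647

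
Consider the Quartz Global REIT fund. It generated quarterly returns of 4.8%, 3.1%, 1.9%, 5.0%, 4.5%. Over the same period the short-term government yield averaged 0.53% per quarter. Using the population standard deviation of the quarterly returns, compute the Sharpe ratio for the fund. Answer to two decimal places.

2.81

Mean return μ = 19.30 / 5 = 3.8600%
Population σ = √[Σ(r − μ)² / 5] = √[7.0120 / 5] = √1.4024 = 1.1842%
Sharpe = (μ − rf) / σ = (3.8600 − 0.53) / 1.1842 = 3.3300 / 1.1842 = 2.8120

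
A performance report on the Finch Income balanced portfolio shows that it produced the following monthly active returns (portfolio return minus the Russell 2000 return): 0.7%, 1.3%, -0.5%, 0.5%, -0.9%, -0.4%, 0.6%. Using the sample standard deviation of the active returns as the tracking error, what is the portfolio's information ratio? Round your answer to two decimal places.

0.23

Mean return μ = 1.30 / 7 = 0.1857%
Sample σ = √[Σ(r − μ)² / 6] = √[3.7686 / 6] = √0.6281 = 0.7925%
IR = μ / tracking error = 0.1857 / 0.7925 = 0.2343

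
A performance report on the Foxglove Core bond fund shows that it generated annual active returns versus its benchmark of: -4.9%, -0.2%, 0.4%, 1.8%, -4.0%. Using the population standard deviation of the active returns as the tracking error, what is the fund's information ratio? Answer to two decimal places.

μ = (-4.9 − 0.2 + 0.4 + 1.8 − 4) / 5 = -6.90 / 5 = -1.3800%
Σ(r − μ)² = (-4.9 − (-1.3800))² + (-0.2 − (-1.3800))² + … = 33.9280
σ = √[33.9280 / 5] = 2.6049%
IR = μ / tracking error = -1.3800 / 2.6049 = -0.5298

-0.53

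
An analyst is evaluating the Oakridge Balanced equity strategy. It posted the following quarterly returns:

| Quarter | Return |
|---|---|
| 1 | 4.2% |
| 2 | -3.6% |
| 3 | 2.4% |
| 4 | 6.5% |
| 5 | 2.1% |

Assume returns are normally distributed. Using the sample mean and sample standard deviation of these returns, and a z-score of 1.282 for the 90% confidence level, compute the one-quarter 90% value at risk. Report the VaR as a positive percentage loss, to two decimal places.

2.48

Mean return μ = 11.60 / 5 = 2.3200%
Sample std dev = √[56.1080 / 4] = 3.7453%
VaR = −(μ − z·σ) = −(2.3200 − 1.282 × 3.7453) = −(-2.4815) = 2.4815%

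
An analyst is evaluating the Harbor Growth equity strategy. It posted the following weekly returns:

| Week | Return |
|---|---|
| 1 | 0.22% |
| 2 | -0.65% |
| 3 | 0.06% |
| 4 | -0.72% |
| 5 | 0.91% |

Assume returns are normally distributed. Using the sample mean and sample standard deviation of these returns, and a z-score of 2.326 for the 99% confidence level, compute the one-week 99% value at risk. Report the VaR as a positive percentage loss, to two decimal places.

r̄ = (0.22 − 0.65 + 0.06 − 0.72 + 0.91) / 5 = -0.0360%
Sample std dev = √[1.8145 / 4] = 0.6735%
VaR = −(r̄ − z·σ) = −(-0.0360 − 2.326 × 0.6735) = −(-1.6026) = 1.6026%

1.60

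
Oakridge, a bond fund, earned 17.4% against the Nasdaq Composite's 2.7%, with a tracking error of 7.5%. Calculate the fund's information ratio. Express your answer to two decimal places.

IR = (Rp − Rb) / TE = (17.4% − 2.7%) / 7.5% = 14.70% / 7.5% = 1.9600

1.96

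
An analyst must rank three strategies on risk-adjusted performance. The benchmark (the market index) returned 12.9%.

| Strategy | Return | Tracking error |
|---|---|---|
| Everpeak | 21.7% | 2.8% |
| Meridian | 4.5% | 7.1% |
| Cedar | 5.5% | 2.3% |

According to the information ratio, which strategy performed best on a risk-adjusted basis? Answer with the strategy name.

Everpeak: IR = (21.7% − 12.9%) / 2.8% = 3.143
Meridian: IR = (4.5% − 12.9%) / 7.1% = -1.183
Cedar: IR = (5.5% − 12.9%) / 2.3% = -3.217
Highest: Everpeak (3.143).

Everpeak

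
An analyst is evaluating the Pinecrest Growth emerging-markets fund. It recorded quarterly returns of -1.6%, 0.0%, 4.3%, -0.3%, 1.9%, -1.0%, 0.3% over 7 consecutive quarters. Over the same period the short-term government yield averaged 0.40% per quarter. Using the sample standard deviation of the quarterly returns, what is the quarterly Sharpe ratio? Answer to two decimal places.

0.06

Mean return μ = 3.60 / 7 = 0.5143%
Σ(r − μ)² = 23.9886; sample σ = √(23.9886/6) = 1.9995%
Sharpe = (μ − rf) / σ = (0.5143 − 0.4) / 1.9995 = 0.1143 / 1.9995 = 0.0572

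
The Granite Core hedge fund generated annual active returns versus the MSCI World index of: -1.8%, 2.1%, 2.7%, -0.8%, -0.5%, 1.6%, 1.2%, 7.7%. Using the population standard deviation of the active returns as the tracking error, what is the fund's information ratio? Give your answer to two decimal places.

r̄ = (-1.8 + 2.1 + 2.7 − 0.8 − 0.5 + 1.6 + 1.2 + 7.7) / 8 = 12.20 / 8 = 1.5250%
Σ(r − r̄)² = (-1.8 − 1.5250)² + (2.1 − 1.5250)² + … = 60.5150
σ = √[60.5150 / 8] = 2.7503%
IR = r̄ / tracking error = 1.5250 / 2.7503 = 0.5545

0.55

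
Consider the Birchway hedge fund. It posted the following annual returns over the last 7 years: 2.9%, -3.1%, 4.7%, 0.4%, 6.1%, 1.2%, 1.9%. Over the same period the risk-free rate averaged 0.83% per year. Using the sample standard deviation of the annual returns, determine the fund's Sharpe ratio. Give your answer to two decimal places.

r̄ = (2.9 − 3.1 + 4.7 + 0.4 + 6.1 + 1.2 + 1.9) / 7 = 2.0143%
Σ(r − r̄)² = 54.1286; sample σ = √(54.1286/6) = 3.0036%
Sharpe = (r̄ − rf) / σ = (2.0143 − 0.83) / 3.0036 = 1.1843 / 3.0036 = 0.3943

0.39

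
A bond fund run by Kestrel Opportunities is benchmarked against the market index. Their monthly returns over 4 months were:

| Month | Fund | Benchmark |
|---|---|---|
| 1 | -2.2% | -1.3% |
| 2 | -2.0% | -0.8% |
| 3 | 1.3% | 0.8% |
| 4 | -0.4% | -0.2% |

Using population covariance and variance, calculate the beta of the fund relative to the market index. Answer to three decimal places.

1.774

r̄p = -0.8250%,  r̄m = -0.3750%
Cov = Σ(rp − r̄p)(rm − r̄m) / 4 = 1.0856
Var(rm) = Σ(rm − r̄m)² / 4 = 0.6119
β = Cov / Var = 1.0856 / 0.6119 = 1.7741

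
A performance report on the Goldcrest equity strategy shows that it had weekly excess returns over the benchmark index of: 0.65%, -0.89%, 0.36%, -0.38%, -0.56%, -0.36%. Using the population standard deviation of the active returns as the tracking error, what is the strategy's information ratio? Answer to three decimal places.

r̄ = (0.65 − 0.89 + 0.36 − 0.38 − 0.56 − 0.36) / 6 = -0.1967%
Σ(r − r̄)² = (0.65 − (-0.1967))² + (-0.89 − (-0.1967))² + (0.36 − (-0.1967))² + … = 1.6997
σ = √[1.6997 / 6] = 0.5322%
IR = r̄ / tracking error = -0.1967 / 0.5322 = -0.3696

-0.370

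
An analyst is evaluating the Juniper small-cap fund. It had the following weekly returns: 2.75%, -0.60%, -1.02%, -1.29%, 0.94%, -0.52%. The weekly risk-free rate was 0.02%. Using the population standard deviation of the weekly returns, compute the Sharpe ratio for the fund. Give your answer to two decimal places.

0.02

μ = (2.75 − 0.6 − 1.02 − 1.29 + 0.94 − 0.52) / 6 = 0.260 / 6 = 0.0433%
Σ(r − μ)² = (2.75 − 0.0433)² + (-0.6 − 0.0433)² + (-1.02 − 0.0433)² + … = 11.7697
σ = √[11.7697 / 6] = 1.4006%
Sharpe = (μ − rf) / σ = (0.0433 − 0.02) / 1.4006 = 0.0233 / 1.4006 = 0.0166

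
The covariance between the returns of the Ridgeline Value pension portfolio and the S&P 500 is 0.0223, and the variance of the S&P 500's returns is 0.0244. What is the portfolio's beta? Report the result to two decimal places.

β = Cov(Rp, Rm) / Var(Rm) = 0.0223 / 0.0244 = 0.9139

0.91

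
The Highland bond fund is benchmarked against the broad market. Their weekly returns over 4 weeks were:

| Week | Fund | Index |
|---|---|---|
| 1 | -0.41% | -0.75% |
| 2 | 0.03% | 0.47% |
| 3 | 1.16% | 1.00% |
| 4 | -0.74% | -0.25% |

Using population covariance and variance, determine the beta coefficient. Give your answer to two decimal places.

0.93

r̄p = 0.0100%,  r̄m = 0.1175%
Cov = Σ(rp − r̄p)(rm − r̄m) / 4 = 0.4155
Var(rm) = Σ(rm − r̄m)² / 4 = 0.4477
β = Cov / Var = 0.4155 / 0.4477 = 0.9281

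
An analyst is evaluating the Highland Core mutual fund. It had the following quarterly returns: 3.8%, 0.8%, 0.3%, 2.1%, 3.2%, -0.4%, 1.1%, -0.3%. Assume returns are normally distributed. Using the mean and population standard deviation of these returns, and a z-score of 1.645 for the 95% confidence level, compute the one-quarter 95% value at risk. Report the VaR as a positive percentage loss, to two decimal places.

r̄ = (3.8 + 0.8 + 0.3 + 2.1 + 3.2 − 0.4 + 1.1 − 0.3) / 8 = 1.3250%
Population σ = √[Σ(r − r̄)² / 8] = √[17.2350 / 8] = √2.1544 = 1.4678%
VaR = −(r̄ − z·σ) = −(1.3250 − 1.645 × 1.4678) = −(-1.0895) = 1.0895%

1.09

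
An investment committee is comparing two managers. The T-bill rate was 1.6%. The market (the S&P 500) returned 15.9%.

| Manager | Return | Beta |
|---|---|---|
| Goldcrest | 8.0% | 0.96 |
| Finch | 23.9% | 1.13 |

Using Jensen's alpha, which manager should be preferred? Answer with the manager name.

Goldcrest: α = 8.0% − [1.6% + 0.96 × (15.9% − 1.6%)] = -7.328
Finch: α = 23.9% − [1.6% + 1.13 × (15.9% − 1.6%)] = 6.141
Highest: Finch (6.141).

Finch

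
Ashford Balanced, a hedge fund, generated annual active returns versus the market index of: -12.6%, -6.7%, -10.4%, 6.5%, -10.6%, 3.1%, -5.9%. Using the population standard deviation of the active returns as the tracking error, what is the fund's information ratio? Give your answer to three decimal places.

-0.774

r̄ = (-12.6 − 6.7 − 10.4 + 6.5 − 10.6 + 3.1 − 5.9) / 7 = -36.60 / 7 = -5.2286%
Population std dev = √[319.4743 / 7] = 6.7557%
IR = r̄ / tracking error = -5.2286 / 6.7557 = -0.7740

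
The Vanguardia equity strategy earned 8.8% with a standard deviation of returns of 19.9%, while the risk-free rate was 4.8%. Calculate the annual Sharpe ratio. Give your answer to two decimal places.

Sharpe = (Rp − Rf) / σp = (8.8% − 4.8%) / 19.9% = 4.00% / 19.9% = 0.2010

0.20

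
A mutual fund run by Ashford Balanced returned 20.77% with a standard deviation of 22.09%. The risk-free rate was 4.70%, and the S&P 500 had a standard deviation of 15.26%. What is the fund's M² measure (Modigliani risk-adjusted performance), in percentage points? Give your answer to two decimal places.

15.80

Sharpe = (Rp − Rf) / σp = (20.77% − 4.70%) / 22.09% = 0.7275
M² = Rf + Sharpe × σm = 4.70% + 0.7275 × 15.26% = 15.8017%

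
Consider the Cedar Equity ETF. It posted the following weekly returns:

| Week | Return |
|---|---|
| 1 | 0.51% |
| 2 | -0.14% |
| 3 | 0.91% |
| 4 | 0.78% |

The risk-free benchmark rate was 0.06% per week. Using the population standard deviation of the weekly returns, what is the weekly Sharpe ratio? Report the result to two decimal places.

1.12

r̄ = (0.51 − 0.14 + 0.91 + 0.78) / 4 = 2.060 / 4 = 0.5150%
Population std dev = √[0.6553 / 4] = 0.4048%
Sharpe = (r̄ − rf) / σ = (0.5150 − 0.06) / 0.4048 = 0.4550 / 0.4048 = 1.1240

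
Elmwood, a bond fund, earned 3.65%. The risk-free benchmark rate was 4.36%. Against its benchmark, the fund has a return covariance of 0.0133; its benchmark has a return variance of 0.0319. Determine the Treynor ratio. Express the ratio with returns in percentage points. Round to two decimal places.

-1.70

β = Cov / Var = 0.0133 / 0.0319 = 0.4169
Treynor = (Rp − Rf) / β = (3.65% − 4.36%) / 0.4169 = -0.71 / 0.4169 = -1.7030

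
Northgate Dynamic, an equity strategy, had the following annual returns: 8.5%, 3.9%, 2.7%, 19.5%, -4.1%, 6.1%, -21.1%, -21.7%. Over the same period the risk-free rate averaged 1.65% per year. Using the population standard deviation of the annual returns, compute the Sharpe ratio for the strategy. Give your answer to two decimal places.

-0.18

r̄ = (8.5 + 3.9 + 2.7 + 19.5 − 4.1 + 6.1 − 21.1 − 21.7) / 8 = -0.7750%
Σ(r − r̄)² = 1440.3150; population σ = √(1440.3150/8) = 13.4179%
Sharpe = (r̄ − rf) / σ = (-0.7750 − 1.65) / 13.4179 = -2.4250 / 13.4179 = -0.1807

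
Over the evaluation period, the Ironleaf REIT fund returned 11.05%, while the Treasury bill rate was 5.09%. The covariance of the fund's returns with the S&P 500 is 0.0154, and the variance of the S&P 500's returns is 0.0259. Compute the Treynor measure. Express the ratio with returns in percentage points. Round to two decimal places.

10.02

β = Cov / Var = 0.0154 / 0.0259 = 0.5946
Treynor = (Rp − Rf) / β = (11.05% − 5.09%) / 0.5946 = 5.96 / 0.5946 = 10.0235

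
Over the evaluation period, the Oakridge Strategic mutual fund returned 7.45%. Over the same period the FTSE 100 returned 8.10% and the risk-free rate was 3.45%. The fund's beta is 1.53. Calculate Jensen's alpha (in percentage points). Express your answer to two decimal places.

CAPM expected return = Rf + β(Rm − Rf) = 3.45% + 1.53 × (8.10% − 3.45%) = 3.45 + 1.53 × 4.65 = 10.5645%
Jensen's α = Rp − E[R] = 7.45% − 10.5645% = -3.1145

-3.11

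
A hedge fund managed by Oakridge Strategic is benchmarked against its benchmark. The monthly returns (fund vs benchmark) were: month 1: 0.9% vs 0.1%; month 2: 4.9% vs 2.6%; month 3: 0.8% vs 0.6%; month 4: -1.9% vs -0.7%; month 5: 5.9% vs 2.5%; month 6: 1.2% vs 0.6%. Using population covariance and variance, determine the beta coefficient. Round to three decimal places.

2.144

r̄p = 1.9667%,  r̄m = 0.9500%
Cov = Σ(rp − r̄p)(rm − r̄m) / 6 = 3.1500
Var(rm) = Σ(rm − r̄m)² / 6 = 1.4692
β = Cov / Var = 3.1500 / 1.4692 = 2.1440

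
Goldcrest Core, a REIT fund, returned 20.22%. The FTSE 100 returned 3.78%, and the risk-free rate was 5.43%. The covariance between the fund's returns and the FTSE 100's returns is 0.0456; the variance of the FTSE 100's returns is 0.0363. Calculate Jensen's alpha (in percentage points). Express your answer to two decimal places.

β = Cov / Var = 0.0456 / 0.0363 = 1.2562
E[R] = Rf + β(Rm − Rf) = 5.43% + 1.2562 × (3.78% − 5.43%) = 3.3573%
α = Rp − E[R] = 20.22% − 3.3573% = 16.8627

16.86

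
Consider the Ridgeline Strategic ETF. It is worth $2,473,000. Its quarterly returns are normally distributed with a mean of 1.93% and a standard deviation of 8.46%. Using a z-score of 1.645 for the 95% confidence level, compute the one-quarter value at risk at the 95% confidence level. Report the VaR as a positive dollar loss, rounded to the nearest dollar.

Return at the 95% tail: μ − z·σ = 1.93% − 1.645 × 8.46% = 1.93 − 13.9167 = -11.9867%
VaR = −(-11.9867%) × $2,473,000 = 11.9867% × $2,473,000 = $296,431

$296,431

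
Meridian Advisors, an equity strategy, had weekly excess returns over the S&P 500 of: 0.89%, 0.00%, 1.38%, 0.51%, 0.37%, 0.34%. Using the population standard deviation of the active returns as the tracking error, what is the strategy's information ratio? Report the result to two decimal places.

1.31

r̄ = (0.89 + 0 + 1.38 + 0.51 + 0.37 + 0.34) / 6 = 3.490 / 6 = 0.5817%
Population std dev = √[1.1791 / 6] = 0.4433%
IR = r̄ / tracking error = 0.5817 / 0.4433 = 1.3122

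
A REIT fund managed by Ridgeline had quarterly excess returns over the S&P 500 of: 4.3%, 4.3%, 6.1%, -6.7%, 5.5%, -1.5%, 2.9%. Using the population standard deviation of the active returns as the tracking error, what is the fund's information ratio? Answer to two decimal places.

r̄ = (4.3 + 4.3 + 6.1 − 6.7 + 5.5 − 1.5 + 2.9) / 7 = 2.1286%
Σ(r − r̄)² = 128.2743; population σ = √(128.2743/7) = 4.2808%
IR = r̄ / tracking error = 2.1286 / 4.2808 = 0.4972

0.50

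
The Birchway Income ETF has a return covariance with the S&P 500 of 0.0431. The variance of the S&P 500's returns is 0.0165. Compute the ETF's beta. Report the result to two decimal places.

β = Cov(Rp, Rm) / Var(Rm) = 0.0431 / 0.0165 = 2.6121

2.61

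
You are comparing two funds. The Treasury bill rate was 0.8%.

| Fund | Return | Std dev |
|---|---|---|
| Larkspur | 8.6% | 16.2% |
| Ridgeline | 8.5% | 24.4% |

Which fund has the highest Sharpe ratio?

Larkspur

Larkspur: Sharpe ratio = (8.6% − 0.8%) / 16.2% = 0.481
Ridgeline: Sharpe ratio = (8.5% − 0.8%) / 24.4% = 0.316
Highest: Larkspur (0.481).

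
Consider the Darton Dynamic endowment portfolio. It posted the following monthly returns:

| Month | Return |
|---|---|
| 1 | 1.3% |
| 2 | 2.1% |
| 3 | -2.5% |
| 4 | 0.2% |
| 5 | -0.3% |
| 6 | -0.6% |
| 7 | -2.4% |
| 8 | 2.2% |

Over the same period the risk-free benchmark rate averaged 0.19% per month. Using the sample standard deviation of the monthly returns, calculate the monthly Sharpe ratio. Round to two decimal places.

r̄ = (1.3 + 2.1 − 2.5 + 0.2 − 0.3 − 0.6 − 2.4 + 2.2) / 8 = 0.00 / 8 = 0.0000%
Σ(r − r̄)² = (1.3 − 0.0000)² + (2.1 − 0.0000)² + … = 23.4400
σ = √[23.4400 / 7] = 1.8299%
Sharpe = (r̄ − rf) / σ = (0.0000 − 0.19) / 1.8299 = -0.1900 / 1.8299 = -0.1038

-0.10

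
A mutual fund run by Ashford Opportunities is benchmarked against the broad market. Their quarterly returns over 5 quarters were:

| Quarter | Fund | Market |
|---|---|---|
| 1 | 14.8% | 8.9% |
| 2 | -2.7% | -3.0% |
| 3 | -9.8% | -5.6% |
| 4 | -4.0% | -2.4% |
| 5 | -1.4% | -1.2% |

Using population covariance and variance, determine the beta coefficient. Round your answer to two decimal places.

1.64

r̄p = -0.6200%,  r̄m = -0.6600%
Cov = Σ(rp − r̄p)(rm − r̄m) / 5 = 40.7868
Var(rm) = Σ(rm − r̄m)² / 5 = 24.9184
β = Cov / Var = 40.7868 / 24.9184 = 1.6368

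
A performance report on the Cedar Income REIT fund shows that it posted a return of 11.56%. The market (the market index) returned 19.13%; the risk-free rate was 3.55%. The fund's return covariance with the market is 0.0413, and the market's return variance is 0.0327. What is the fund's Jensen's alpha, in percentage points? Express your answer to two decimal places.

β = Cov / Var = 0.0413 / 0.0327 = 1.2630
E[R] = Rf + β(Rm − Rf) = 3.55% + 1.2630 × (19.13% − 3.55%) = 23.2275%
α = Rp − E[R] = 11.56% − 23.2275% = -11.6675

-11.67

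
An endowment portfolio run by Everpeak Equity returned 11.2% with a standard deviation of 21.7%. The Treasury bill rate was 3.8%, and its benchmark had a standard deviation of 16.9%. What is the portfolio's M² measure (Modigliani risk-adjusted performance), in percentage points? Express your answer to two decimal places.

9.56

Sharpe = (Rp − Rf) / σp = (11.2% − 3.8%) / 21.7% = 0.3410
M² = Rf + Sharpe × σm = 3.8% + 0.3410 × 16.9% = 9.5629%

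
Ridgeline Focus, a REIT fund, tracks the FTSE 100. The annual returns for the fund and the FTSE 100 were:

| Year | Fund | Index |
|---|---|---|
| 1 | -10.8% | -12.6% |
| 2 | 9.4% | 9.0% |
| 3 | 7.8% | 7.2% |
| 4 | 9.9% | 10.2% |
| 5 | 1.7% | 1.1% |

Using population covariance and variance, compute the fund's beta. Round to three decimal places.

r̄p = 3.6000%,  r̄m = 2.9800%
Cov = Σ(rp − r̄p)(rm − r̄m) / 5 = 65.2100
Var(rm) = Σ(rm − r̄m)² / 5 = 70.4896
β = Cov / Var = 65.2100 / 70.4896 = 0.9251

0.925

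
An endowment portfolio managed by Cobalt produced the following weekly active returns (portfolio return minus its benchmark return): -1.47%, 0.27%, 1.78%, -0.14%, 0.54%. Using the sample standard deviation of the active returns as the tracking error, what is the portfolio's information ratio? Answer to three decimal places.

0.167

r̄ = (-1.47 + 0.27 + 1.78 − 0.14 + 0.54) / 5 = 0.980 / 5 = 0.1960%
Sample σ = √[Σ(r − r̄)² / 4] = √[5.5213 / 4] = √1.3803 = 1.1749%
IR = r̄ / tracking error = 0.1960 / 1.1749 = 0.1668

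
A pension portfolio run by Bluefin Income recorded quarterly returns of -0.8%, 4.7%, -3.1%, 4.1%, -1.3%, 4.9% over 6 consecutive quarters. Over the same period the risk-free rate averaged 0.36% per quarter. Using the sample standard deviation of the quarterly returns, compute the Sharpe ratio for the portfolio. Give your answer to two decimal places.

μ = (-0.8 + 4.7 − 3.1 + 4.1 − 1.3 + 4.9) / 6 = 1.4167%
Σ(r − μ)² = (-0.8 − 1.4167)² + (4.7 − 1.4167)² + (-3.1 − 1.4167)² + … = 62.8083
σ = √[62.8083 / 5] = 3.5442%
Sharpe = (μ − rf) / σ = (1.4167 − 0.36) / 3.5442 = 1.0567 / 3.5442 = 0.2981

0.30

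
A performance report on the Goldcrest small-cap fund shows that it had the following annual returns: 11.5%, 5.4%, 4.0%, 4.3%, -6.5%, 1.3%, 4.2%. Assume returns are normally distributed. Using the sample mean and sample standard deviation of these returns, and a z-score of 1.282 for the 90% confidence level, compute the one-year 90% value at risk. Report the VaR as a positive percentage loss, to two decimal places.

3.44

Mean return r̄ = 24.20 / 7 = 3.4571%
Σ(r − r̄)² = 173.8171; sample σ = √(173.8171/6) = 5.3823%
VaR = −(r̄ − z·σ) = −(3.4571 − 1.282 × 5.3823) = −(-3.4430) = 3.4430%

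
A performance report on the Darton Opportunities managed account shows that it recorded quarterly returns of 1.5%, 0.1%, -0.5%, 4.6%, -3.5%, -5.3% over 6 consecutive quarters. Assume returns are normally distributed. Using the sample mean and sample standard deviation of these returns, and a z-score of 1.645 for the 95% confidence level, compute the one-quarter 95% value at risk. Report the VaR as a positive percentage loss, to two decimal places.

r̄ = (1.5 + 0.1 − 0.5 + 4.6 − 3.5 − 5.3) / 6 = -0.5167%
Σ(r − r̄)² = (1.5 − (-0.5167))² + (0.1 − (-0.5167))² + (-0.5 − (-0.5167))² + … = 62.4083
sample σ = √(62.4083 / 5) = √12.4817 = 3.5329%
VaR = −(r̄ − z·σ) = −(-0.5167 − 1.645 × 3.5329) = −(-6.3283) = 6.3283%

6.33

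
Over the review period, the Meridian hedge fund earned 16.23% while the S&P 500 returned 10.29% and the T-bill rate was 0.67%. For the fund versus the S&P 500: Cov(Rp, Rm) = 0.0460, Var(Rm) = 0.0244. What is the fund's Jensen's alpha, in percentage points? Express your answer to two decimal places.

-2.58

β = Cov / Var = 0.0460 / 0.0244 = 1.8852
E[R] = Rf + β(Rm − Rf) = 0.67% + 1.8852 × (10.29% − 0.67%) = 18.8056%
α = Rp − E[R] = 16.23% − 18.8056% = -2.5756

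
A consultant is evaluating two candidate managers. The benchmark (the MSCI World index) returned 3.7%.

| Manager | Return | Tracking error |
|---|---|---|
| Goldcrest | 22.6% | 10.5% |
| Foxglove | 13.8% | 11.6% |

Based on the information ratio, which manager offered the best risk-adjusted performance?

Goldcrest

Goldcrest: IR = (22.6% − 3.7%) / 10.5% = 1.800
Foxglove: IR = (13.8% − 3.7%) / 11.6% = 0.871
Highest: Goldcrest (1.800).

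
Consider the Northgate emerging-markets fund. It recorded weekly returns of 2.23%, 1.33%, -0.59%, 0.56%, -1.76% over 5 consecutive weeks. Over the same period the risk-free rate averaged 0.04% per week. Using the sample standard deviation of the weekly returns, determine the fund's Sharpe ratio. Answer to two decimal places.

0.20

r̄ = (2.23 + 1.33 − 0.59 + 0.56 − 1.76) / 5 = 1.770 / 5 = 0.3540%
Sample std dev = √[9.8745 / 4] = 1.5712%
Sharpe = (r̄ − rf) / σ = (0.3540 − 0.04) / 1.5712 = 0.3140 / 1.5712 = 0.1998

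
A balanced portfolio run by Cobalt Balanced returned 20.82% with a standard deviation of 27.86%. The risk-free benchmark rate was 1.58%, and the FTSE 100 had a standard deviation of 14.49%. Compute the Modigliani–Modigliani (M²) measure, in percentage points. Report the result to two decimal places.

11.59

Sharpe = (Rp − Rf) / σp = (20.82% − 1.58%) / 27.86% = 0.6906
M² = Rf + Sharpe × σm = 1.58% + 0.6906 × 14.49% = 11.5868%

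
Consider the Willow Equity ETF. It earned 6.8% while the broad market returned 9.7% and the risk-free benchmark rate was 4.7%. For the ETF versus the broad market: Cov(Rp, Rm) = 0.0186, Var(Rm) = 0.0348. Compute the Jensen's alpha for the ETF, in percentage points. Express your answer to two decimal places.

β = Cov / Var = 0.0186 / 0.0348 = 0.5345
E[R] = Rf + β(Rm − Rf) = 4.7% + 0.5345 × (9.7% − 4.7%) = 7.3725%
α = Rp − E[R] = 6.8% − 7.3725% = -0.5725

-0.57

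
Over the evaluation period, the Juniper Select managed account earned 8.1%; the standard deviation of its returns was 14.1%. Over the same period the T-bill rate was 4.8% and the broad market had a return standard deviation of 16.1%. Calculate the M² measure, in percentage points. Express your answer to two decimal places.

Sharpe = (Rp − Rf) / σp = (8.1% − 4.8%) / 14.1% = 0.2340
M² = Rf + Sharpe × σm = 4.8% + 0.2340 × 16.1% = 8.5674%

8.57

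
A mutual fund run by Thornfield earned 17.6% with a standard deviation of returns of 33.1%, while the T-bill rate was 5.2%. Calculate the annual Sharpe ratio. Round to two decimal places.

0.37

Sharpe = (Rp − Rf) / σp = (17.6% − 5.2%) / 33.1% = 12.40% / 33.1% = 0.3746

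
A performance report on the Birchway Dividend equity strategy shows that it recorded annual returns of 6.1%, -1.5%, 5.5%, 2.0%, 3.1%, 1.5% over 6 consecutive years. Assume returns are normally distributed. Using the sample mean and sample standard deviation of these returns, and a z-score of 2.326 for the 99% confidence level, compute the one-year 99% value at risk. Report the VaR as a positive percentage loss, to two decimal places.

3.72

μ = (6.1 − 1.5 + 5.5 + 2 + 3.1 + 1.5) / 6 = 16.70 / 6 = 2.7833%
Σ(r − μ)² = 39.0883; sample σ = √(39.0883/5) = 2.7960%
VaR = −(μ − z·σ) = −(2.7833 − 2.326 × 2.7960) = −(-3.7202) = 3.7202%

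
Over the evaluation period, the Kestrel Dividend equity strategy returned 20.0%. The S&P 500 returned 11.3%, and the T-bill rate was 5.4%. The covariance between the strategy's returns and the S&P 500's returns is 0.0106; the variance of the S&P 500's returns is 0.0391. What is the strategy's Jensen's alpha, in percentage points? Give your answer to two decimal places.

β = Cov / Var = 0.0106 / 0.0391 = 0.2711
E[R] = Rf + β(Rm − Rf) = 5.4% + 0.2711 × (11.3% − 5.4%) = 6.9995%
α = Rp − E[R] = 20.0% − 6.9995% = 13.0005

13.00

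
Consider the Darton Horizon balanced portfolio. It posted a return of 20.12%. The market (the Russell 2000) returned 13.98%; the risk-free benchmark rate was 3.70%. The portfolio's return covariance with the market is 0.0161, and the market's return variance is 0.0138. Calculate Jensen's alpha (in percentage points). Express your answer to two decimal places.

4.43

β = Cov / Var = 0.0161 / 0.0138 = 1.1667
E[R] = Rf + β(Rm − Rf) = 3.70% + 1.1667 × (13.98% − 3.70%) = 15.6937%
α = Rp − E[R] = 20.12% − 15.6937% = 4.4263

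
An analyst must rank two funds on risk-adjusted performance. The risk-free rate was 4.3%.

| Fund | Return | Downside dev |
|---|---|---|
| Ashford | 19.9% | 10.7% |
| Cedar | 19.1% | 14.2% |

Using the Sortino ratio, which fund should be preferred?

Ashford

Ashford: Sortino ratio = (19.9% − 4.3%) / 10.7% = 1.458
Cedar: Sortino ratio = (19.1% − 4.3%) / 14.2% = 1.042
Highest: Ashford (1.458).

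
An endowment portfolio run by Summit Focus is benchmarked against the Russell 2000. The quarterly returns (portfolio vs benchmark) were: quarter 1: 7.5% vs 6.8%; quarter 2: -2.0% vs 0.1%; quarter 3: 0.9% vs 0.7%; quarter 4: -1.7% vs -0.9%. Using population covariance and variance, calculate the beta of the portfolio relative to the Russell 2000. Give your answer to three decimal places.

r̄p = 1.1750%,  r̄m = 1.6750%
Cov = Σ(rp − r̄p)(rm − r̄m) / 4 = 11.2719
Var(rm) = Σ(rm − r̄m)² / 4 = 9.0819
β = Cov / Var = 11.2719 / 9.0819 = 1.2411

1.241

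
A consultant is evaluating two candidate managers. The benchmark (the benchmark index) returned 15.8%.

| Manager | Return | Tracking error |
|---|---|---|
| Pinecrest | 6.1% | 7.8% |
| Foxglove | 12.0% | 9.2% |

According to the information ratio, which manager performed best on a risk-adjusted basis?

Foxglove

Pinecrest: IR = (6.1% − 15.8%) / 7.8% = -1.244
Foxglove: IR = (12.0% − 15.8%) / 9.2% = -0.413
Highest: Foxglove (-0.413).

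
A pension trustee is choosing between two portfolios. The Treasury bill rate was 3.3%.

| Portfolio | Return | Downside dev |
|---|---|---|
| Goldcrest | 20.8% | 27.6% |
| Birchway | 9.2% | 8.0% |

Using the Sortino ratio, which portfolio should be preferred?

Goldcrest: Sortino ratio = (20.8% − 3.3%) / 27.6% = 0.634
Birchway: Sortino ratio = (9.2% − 3.3%) / 8.0% = 0.738
Highest: Birchway (0.738).

Birchway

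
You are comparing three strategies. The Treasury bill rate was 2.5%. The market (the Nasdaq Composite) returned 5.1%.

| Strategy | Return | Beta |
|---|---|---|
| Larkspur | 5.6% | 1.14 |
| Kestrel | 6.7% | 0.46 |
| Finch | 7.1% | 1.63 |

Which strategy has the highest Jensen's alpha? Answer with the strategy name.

Larkspur: α = 5.6% − [2.5% + 1.14 × (5.1% − 2.5%)] = 0.136
Kestrel: α = 6.7% − [2.5% + 0.46 × (5.1% − 2.5%)] = 3.004
Finch: α = 7.1% − [2.5% + 1.63 × (5.1% − 2.5%)] = 0.362
Highest: Kestrel (3.004).

Kestrel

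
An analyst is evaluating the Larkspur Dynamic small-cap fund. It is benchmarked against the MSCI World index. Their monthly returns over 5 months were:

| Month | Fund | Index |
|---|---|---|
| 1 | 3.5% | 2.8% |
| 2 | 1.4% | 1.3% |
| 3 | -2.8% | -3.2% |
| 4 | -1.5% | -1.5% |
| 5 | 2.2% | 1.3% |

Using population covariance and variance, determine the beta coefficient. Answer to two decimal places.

1.07

r̄p = 0.5600%,  r̄m = 0.1400%
Cov = Σ(rp − r̄p)(rm − r̄m) / 5 = 5.0596
Var(rm) = Σ(rm − r̄m)² / 5 = 4.7224
β = Cov / Var = 5.0596 / 4.7224 = 1.0714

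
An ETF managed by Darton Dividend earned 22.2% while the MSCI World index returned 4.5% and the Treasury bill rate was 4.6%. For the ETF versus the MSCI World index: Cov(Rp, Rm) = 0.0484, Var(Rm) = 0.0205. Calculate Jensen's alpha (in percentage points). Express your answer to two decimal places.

17.84

β = Cov / Var = 0.0484 / 0.0205 = 2.3610
E[R] = Rf + β(Rm − Rf) = 4.6% + 2.3610 × (4.5% − 4.6%) = 4.3639%
α = Rp − E[R] = 22.2% − 4.3639% = 17.8361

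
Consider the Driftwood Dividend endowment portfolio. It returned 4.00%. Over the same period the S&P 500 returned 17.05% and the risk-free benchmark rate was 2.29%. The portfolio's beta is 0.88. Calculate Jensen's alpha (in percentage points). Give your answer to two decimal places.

CAPM expected return = Rf + β(Rm − Rf) = 2.29% + 0.88 × (17.05% − 2.29%) = 2.29 + 0.88 × 14.76 = 15.2788%
Jensen's α = Rp − E[R] = 4.00% − 15.2788% = -11.2788

-11.28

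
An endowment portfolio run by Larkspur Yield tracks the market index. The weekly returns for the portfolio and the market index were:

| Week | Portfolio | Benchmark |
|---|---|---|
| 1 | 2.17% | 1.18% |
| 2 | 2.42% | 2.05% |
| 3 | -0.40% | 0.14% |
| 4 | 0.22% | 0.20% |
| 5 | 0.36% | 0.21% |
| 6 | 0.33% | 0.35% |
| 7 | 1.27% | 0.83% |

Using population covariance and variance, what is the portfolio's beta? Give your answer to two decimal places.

r̄p = 0.9100%,  r̄m = 0.7086%
Cov = Σ(rp − r̄p)(rm − r̄m) / 7 = 0.6059
Var(rm) = Σ(rm − r̄m)² / 7 = 0.4279
β = Cov / Var = 0.6059 / 0.4279 = 1.4160

1.42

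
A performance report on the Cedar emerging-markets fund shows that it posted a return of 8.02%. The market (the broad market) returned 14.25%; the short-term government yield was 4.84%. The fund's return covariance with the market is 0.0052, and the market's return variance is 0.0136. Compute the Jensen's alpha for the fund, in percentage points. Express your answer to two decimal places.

β = Cov / Var = 0.0052 / 0.0136 = 0.3824
E[R] = Rf + β(Rm − Rf) = 4.84% + 0.3824 × (14.25% − 4.84%) = 8.4384%
α = Rp − E[R] = 8.02% − 8.4384% = -0.4184

-0.42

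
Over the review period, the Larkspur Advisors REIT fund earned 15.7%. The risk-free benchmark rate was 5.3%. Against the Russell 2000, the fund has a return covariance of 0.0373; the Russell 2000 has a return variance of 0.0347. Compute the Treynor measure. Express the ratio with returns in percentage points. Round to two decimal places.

β = Cov / Var = 0.0373 / 0.0347 = 1.0749
Treynor = (Rp − Rf) / β = (15.7% − 5.3%) / 1.0749 = 10.40 / 1.0749 = 9.6753

9.68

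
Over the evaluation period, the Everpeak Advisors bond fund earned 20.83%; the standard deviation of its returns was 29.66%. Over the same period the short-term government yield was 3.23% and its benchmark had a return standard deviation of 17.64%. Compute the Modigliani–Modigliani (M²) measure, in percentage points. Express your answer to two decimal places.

Sharpe = (Rp − Rf) / σp = (20.83% − 3.23%) / 29.66% = 0.5934
M² = Rf + Sharpe × σm = 3.23% + 0.5934 × 17.64% = 13.6976%

13.70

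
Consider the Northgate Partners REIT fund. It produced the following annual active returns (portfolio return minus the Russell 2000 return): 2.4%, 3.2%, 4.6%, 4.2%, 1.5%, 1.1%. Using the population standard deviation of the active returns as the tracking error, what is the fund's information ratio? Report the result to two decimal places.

r̄ = (2.4 + 3.2 + 4.6 + 4.2 + 1.5 + 1.1) / 6 = 17.00 / 6 = 2.8333%
Population σ = √[Σ(r − r̄)² / 6] = √[10.0933 / 6] = √1.6822 = 1.2970%
IR = r̄ / tracking error = 2.8333 / 1.2970 = 2.1845

2.18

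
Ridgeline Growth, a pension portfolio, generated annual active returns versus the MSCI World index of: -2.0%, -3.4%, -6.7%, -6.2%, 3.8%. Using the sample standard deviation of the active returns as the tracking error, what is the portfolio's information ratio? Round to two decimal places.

-0.69

μ = (-2 − 3.4 − 6.7 − 6.2 + 3.8) / 5 = -2.9000%
Σ(r − μ)² = (-2 − (-2.9000))² + (-3.4 − (-2.9000))² + (-6.7 − (-2.9000))² + … = 71.2800
σ = √[71.2800 / 4] = 4.2214%
IR = μ / tracking error = -2.9000 / 4.2214 = -0.6870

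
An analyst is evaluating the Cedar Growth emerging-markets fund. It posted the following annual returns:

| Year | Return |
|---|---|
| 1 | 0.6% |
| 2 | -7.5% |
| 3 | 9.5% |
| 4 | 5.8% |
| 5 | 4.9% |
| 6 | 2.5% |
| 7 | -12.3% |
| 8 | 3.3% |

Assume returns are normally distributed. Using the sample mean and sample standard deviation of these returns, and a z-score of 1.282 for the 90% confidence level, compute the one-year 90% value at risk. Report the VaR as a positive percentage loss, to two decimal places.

Mean return r̄ = 6.80 / 8 = 0.8500%
Σ(r − r̄)² = (0.6 − 0.8500)² + (-7.5 − 0.8500)² + (9.5 − 0.8500)² + … = 367.1600
σ = √[367.1600 / 7] = 7.2423%
VaR = −(r̄ − z·σ) = −(0.8500 − 1.282 × 7.2423) = −(-8.4346) = 8.4346%

8.43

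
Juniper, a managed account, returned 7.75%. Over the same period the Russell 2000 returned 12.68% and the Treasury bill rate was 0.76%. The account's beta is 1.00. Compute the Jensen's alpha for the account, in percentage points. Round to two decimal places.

-4.93

CAPM expected return = Rf + β(Rm − Rf) = 0.76% + 1.00 × (12.68% − 0.76%) = 0.76 + 1.00 × 11.92 = 12.6800%
Jensen's α = Rp − E[R] = 7.75% − 12.6800% = -4.9300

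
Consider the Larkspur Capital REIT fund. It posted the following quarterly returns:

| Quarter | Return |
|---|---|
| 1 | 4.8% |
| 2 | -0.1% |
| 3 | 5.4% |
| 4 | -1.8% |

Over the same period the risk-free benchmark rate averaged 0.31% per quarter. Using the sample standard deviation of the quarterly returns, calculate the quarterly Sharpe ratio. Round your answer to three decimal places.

0.494

r̄ = (4.8 − 0.1 + 5.4 − 1.8) / 4 = 2.0750%
Sample std dev = √[38.2275 / 3] = 3.5697%
Sharpe = (r̄ − rf) / σ = (2.0750 − 0.31) / 3.5697 = 1.7650 / 3.5697 = 0.4944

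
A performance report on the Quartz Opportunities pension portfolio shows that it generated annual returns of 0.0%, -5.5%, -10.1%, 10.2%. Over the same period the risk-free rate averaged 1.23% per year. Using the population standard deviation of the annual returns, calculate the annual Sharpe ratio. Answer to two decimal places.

μ = (0 − 5.5 − 10.1 + 10.2) / 4 = -5.40 / 4 = -1.3500%
Population σ = √[Σ(r − μ)² / 4] = √[229.0100 / 4] = √57.2525 = 7.5665%
Sharpe = (μ − rf) / σ = (-1.3500 − 1.23) / 7.5665 = -2.5800 / 7.5665 = -0.3410

-0.34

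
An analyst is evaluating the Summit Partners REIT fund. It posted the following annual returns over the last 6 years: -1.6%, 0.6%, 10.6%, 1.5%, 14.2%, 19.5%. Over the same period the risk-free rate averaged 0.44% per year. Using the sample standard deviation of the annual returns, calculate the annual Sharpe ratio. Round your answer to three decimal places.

μ = (-1.6 + 0.6 + 10.6 + 1.5 + 14.2 + 19.5) / 6 = 44.80 / 6 = 7.4667%
Σ(r − μ)² = 364.9133; sample σ = √(364.9133/5) = 8.5430%
Sharpe = (μ − rf) / σ = (7.4667 − 0.44) / 8.5430 = 7.0267 / 8.5430 = 0.8225

0.823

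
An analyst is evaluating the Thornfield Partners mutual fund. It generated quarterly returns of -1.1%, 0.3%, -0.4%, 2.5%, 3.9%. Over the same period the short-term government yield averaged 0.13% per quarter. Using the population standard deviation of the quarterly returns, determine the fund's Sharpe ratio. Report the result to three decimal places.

0.486

Mean return r̄ = 5.20 / 5 = 1.0400%
Σ(r − r̄)² = (-1.1 − 1.0400)² + (0.3 − 1.0400)² + (-0.4 − 1.0400)² + … = 17.5120
σ = √[17.5120 / 5] = 1.8715%
Sharpe = (r̄ − rf) / σ = (1.0400 − 0.13) / 1.8715 = 0.9100 / 1.8715 = 0.4862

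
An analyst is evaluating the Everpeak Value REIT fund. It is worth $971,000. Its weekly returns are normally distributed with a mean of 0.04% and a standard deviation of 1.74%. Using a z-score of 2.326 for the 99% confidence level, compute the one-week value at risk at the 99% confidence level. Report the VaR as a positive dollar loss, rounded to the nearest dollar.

Return at the 99% tail: μ − z·σ = 0.04% − 2.326 × 1.74% = 0.04 − 4.04724 = -4.00724%
VaR = −(-4.00724%) × $971,000 = 4.00724% × $971,000 = $38,910

$38,910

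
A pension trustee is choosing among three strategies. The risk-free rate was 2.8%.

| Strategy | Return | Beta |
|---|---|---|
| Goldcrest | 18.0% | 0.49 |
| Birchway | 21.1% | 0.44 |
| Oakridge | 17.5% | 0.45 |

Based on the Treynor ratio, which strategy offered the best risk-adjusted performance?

Goldcrest: Treynor = (18.0% − 2.8%) / 0.49 = 31.020
Birchway: Treynor = (21.1% − 2.8%) / 0.44 = 41.591
Oakridge: Treynor = (17.5% − 2.8%) / 0.45 = 32.667
Highest: Birchway (41.591).

Birchway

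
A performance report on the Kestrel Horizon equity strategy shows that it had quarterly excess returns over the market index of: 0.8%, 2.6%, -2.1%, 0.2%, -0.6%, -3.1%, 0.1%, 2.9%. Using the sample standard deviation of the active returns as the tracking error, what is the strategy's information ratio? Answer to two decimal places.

0.05

Mean return μ = 0.80 / 8 = 0.1000%
Sample σ = √[Σ(r − μ)² / 7] = √[30.1600 / 7] = √4.3086 = 2.0757%
IR = μ / tracking error = 0.1000 / 2.0757 = 0.0482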